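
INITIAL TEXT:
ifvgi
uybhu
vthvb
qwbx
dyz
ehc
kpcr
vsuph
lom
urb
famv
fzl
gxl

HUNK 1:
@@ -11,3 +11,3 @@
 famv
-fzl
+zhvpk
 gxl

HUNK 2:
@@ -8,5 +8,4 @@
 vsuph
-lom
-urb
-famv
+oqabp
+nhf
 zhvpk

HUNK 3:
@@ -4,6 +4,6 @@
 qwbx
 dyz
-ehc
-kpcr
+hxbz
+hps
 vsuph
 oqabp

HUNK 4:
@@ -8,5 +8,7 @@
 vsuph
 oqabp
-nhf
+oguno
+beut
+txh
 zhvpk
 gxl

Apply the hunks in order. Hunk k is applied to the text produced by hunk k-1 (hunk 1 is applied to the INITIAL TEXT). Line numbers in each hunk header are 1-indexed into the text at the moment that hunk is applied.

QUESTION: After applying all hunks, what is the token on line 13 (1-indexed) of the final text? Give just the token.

Hunk 1: at line 11 remove [fzl] add [zhvpk] -> 13 lines: ifvgi uybhu vthvb qwbx dyz ehc kpcr vsuph lom urb famv zhvpk gxl
Hunk 2: at line 8 remove [lom,urb,famv] add [oqabp,nhf] -> 12 lines: ifvgi uybhu vthvb qwbx dyz ehc kpcr vsuph oqabp nhf zhvpk gxl
Hunk 3: at line 4 remove [ehc,kpcr] add [hxbz,hps] -> 12 lines: ifvgi uybhu vthvb qwbx dyz hxbz hps vsuph oqabp nhf zhvpk gxl
Hunk 4: at line 8 remove [nhf] add [oguno,beut,txh] -> 14 lines: ifvgi uybhu vthvb qwbx dyz hxbz hps vsuph oqabp oguno beut txh zhvpk gxl
Final line 13: zhvpk

Answer: zhvpk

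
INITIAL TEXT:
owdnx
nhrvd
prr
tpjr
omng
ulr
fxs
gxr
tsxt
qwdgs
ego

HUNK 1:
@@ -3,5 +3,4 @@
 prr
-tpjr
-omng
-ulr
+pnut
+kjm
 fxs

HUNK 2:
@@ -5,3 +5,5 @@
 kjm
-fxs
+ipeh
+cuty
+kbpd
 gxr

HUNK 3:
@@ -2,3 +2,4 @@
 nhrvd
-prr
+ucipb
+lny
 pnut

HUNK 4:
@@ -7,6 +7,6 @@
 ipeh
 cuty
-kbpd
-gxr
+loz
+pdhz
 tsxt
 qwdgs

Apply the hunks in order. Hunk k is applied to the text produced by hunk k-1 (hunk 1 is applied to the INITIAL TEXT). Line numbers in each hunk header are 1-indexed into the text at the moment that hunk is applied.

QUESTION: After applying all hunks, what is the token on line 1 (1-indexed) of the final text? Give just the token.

Hunk 1: at line 3 remove [tpjr,omng,ulr] add [pnut,kjm] -> 10 lines: owdnx nhrvd prr pnut kjm fxs gxr tsxt qwdgs ego
Hunk 2: at line 5 remove [fxs] add [ipeh,cuty,kbpd] -> 12 lines: owdnx nhrvd prr pnut kjm ipeh cuty kbpd gxr tsxt qwdgs ego
Hunk 3: at line 2 remove [prr] add [ucipb,lny] -> 13 lines: owdnx nhrvd ucipb lny pnut kjm ipeh cuty kbpd gxr tsxt qwdgs ego
Hunk 4: at line 7 remove [kbpd,gxr] add [loz,pdhz] -> 13 lines: owdnx nhrvd ucipb lny pnut kjm ipeh cuty loz pdhz tsxt qwdgs ego
Final line 1: owdnx

Answer: owdnx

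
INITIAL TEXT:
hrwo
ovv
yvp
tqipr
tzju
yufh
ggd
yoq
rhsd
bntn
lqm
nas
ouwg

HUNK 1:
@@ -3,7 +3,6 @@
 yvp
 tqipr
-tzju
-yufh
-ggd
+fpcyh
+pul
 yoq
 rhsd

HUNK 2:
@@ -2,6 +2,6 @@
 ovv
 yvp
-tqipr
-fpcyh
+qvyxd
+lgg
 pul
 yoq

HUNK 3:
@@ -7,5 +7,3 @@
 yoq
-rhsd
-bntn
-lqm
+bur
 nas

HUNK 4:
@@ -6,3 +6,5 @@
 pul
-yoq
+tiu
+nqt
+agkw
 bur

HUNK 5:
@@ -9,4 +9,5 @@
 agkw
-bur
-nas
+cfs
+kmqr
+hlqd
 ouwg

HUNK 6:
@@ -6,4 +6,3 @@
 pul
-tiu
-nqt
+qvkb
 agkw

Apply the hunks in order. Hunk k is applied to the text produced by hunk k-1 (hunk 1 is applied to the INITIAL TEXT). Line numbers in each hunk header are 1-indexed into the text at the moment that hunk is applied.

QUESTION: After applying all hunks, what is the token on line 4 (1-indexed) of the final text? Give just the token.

Answer: qvyxd

Derivation:
Hunk 1: at line 3 remove [tzju,yufh,ggd] add [fpcyh,pul] -> 12 lines: hrwo ovv yvp tqipr fpcyh pul yoq rhsd bntn lqm nas ouwg
Hunk 2: at line 2 remove [tqipr,fpcyh] add [qvyxd,lgg] -> 12 lines: hrwo ovv yvp qvyxd lgg pul yoq rhsd bntn lqm nas ouwg
Hunk 3: at line 7 remove [rhsd,bntn,lqm] add [bur] -> 10 lines: hrwo ovv yvp qvyxd lgg pul yoq bur nas ouwg
Hunk 4: at line 6 remove [yoq] add [tiu,nqt,agkw] -> 12 lines: hrwo ovv yvp qvyxd lgg pul tiu nqt agkw bur nas ouwg
Hunk 5: at line 9 remove [bur,nas] add [cfs,kmqr,hlqd] -> 13 lines: hrwo ovv yvp qvyxd lgg pul tiu nqt agkw cfs kmqr hlqd ouwg
Hunk 6: at line 6 remove [tiu,nqt] add [qvkb] -> 12 lines: hrwo ovv yvp qvyxd lgg pul qvkb agkw cfs kmqr hlqd ouwg
Final line 4: qvyxd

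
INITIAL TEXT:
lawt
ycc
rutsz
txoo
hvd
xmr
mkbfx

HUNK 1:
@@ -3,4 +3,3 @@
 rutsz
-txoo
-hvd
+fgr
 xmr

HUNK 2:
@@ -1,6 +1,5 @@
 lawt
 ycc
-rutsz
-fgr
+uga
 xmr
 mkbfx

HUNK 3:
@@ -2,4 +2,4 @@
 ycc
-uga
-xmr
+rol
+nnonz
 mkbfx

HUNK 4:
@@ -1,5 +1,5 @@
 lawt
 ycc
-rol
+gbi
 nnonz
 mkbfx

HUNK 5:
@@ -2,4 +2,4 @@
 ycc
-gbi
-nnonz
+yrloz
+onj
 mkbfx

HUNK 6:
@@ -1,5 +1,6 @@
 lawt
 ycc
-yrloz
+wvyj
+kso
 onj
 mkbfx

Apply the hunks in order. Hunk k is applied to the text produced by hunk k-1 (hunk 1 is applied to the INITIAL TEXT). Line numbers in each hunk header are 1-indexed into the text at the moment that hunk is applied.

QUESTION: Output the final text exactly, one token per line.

Hunk 1: at line 3 remove [txoo,hvd] add [fgr] -> 6 lines: lawt ycc rutsz fgr xmr mkbfx
Hunk 2: at line 1 remove [rutsz,fgr] add [uga] -> 5 lines: lawt ycc uga xmr mkbfx
Hunk 3: at line 2 remove [uga,xmr] add [rol,nnonz] -> 5 lines: lawt ycc rol nnonz mkbfx
Hunk 4: at line 1 remove [rol] add [gbi] -> 5 lines: lawt ycc gbi nnonz mkbfx
Hunk 5: at line 2 remove [gbi,nnonz] add [yrloz,onj] -> 5 lines: lawt ycc yrloz onj mkbfx
Hunk 6: at line 1 remove [yrloz] add [wvyj,kso] -> 6 lines: lawt ycc wvyj kso onj mkbfx

Answer: lawt
ycc
wvyj
kso
onj
mkbfx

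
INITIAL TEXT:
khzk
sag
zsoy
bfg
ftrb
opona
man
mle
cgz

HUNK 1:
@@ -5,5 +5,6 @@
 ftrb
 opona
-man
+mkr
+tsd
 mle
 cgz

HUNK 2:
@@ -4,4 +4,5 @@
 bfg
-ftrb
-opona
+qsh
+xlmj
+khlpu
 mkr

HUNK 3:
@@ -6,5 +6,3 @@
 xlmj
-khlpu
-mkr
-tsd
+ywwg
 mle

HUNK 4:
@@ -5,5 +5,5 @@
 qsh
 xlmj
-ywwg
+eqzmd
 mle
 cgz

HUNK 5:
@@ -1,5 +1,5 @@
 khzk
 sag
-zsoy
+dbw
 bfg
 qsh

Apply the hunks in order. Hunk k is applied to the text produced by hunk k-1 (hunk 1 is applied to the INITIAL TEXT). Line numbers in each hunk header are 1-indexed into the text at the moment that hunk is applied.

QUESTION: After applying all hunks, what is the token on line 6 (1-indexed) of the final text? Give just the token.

Answer: xlmj

Derivation:
Hunk 1: at line 5 remove [man] add [mkr,tsd] -> 10 lines: khzk sag zsoy bfg ftrb opona mkr tsd mle cgz
Hunk 2: at line 4 remove [ftrb,opona] add [qsh,xlmj,khlpu] -> 11 lines: khzk sag zsoy bfg qsh xlmj khlpu mkr tsd mle cgz
Hunk 3: at line 6 remove [khlpu,mkr,tsd] add [ywwg] -> 9 lines: khzk sag zsoy bfg qsh xlmj ywwg mle cgz
Hunk 4: at line 5 remove [ywwg] add [eqzmd] -> 9 lines: khzk sag zsoy bfg qsh xlmj eqzmd mle cgz
Hunk 5: at line 1 remove [zsoy] add [dbw] -> 9 lines: khzk sag dbw bfg qsh xlmj eqzmd mle cgz
Final line 6: xlmj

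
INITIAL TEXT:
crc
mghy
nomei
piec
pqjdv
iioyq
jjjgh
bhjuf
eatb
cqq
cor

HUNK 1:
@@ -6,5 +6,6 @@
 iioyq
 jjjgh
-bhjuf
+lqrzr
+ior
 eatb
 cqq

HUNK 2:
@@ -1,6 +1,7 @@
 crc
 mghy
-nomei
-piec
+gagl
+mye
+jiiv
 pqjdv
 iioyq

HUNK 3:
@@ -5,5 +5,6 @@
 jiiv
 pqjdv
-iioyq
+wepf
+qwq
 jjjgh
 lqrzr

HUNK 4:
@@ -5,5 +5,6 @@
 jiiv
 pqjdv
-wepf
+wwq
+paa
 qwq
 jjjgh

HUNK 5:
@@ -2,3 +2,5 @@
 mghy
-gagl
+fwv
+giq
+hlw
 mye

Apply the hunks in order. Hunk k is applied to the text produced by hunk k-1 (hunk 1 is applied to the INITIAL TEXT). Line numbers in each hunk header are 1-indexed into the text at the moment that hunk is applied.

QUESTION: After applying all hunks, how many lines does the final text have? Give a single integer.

Hunk 1: at line 6 remove [bhjuf] add [lqrzr,ior] -> 12 lines: crc mghy nomei piec pqjdv iioyq jjjgh lqrzr ior eatb cqq cor
Hunk 2: at line 1 remove [nomei,piec] add [gagl,mye,jiiv] -> 13 lines: crc mghy gagl mye jiiv pqjdv iioyq jjjgh lqrzr ior eatb cqq cor
Hunk 3: at line 5 remove [iioyq] add [wepf,qwq] -> 14 lines: crc mghy gagl mye jiiv pqjdv wepf qwq jjjgh lqrzr ior eatb cqq cor
Hunk 4: at line 5 remove [wepf] add [wwq,paa] -> 15 lines: crc mghy gagl mye jiiv pqjdv wwq paa qwq jjjgh lqrzr ior eatb cqq cor
Hunk 5: at line 2 remove [gagl] add [fwv,giq,hlw] -> 17 lines: crc mghy fwv giq hlw mye jiiv pqjdv wwq paa qwq jjjgh lqrzr ior eatb cqq cor
Final line count: 17

Answer: 17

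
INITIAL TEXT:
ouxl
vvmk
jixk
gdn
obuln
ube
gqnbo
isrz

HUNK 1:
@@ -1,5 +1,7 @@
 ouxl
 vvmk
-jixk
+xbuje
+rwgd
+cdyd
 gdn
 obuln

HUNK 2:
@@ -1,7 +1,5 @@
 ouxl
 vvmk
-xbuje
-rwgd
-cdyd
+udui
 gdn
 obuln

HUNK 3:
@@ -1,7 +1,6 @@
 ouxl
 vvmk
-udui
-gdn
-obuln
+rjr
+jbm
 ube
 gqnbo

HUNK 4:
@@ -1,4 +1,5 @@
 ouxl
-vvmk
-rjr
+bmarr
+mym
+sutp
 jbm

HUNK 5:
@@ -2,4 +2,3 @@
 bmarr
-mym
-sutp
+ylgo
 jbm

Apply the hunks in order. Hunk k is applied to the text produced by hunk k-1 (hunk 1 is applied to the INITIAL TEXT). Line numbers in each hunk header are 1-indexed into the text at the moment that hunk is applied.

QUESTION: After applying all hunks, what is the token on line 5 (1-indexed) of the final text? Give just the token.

Hunk 1: at line 1 remove [jixk] add [xbuje,rwgd,cdyd] -> 10 lines: ouxl vvmk xbuje rwgd cdyd gdn obuln ube gqnbo isrz
Hunk 2: at line 1 remove [xbuje,rwgd,cdyd] add [udui] -> 8 lines: ouxl vvmk udui gdn obuln ube gqnbo isrz
Hunk 3: at line 1 remove [udui,gdn,obuln] add [rjr,jbm] -> 7 lines: ouxl vvmk rjr jbm ube gqnbo isrz
Hunk 4: at line 1 remove [vvmk,rjr] add [bmarr,mym,sutp] -> 8 lines: ouxl bmarr mym sutp jbm ube gqnbo isrz
Hunk 5: at line 2 remove [mym,sutp] add [ylgo] -> 7 lines: ouxl bmarr ylgo jbm ube gqnbo isrz
Final line 5: ube

Answer: ube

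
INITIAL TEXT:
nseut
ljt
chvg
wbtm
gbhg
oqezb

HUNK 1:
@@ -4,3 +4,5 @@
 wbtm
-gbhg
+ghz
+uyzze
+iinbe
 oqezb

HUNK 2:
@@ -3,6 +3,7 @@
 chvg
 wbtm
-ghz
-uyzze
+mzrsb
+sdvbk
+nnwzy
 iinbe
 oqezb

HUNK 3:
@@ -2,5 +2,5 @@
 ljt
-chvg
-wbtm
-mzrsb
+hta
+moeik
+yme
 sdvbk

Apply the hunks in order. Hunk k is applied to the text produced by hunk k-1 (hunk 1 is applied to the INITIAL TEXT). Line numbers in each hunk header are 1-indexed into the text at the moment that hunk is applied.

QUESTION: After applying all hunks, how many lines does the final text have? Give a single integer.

Answer: 9

Derivation:
Hunk 1: at line 4 remove [gbhg] add [ghz,uyzze,iinbe] -> 8 lines: nseut ljt chvg wbtm ghz uyzze iinbe oqezb
Hunk 2: at line 3 remove [ghz,uyzze] add [mzrsb,sdvbk,nnwzy] -> 9 lines: nseut ljt chvg wbtm mzrsb sdvbk nnwzy iinbe oqezb
Hunk 3: at line 2 remove [chvg,wbtm,mzrsb] add [hta,moeik,yme] -> 9 lines: nseut ljt hta moeik yme sdvbk nnwzy iinbe oqezb
Final line count: 9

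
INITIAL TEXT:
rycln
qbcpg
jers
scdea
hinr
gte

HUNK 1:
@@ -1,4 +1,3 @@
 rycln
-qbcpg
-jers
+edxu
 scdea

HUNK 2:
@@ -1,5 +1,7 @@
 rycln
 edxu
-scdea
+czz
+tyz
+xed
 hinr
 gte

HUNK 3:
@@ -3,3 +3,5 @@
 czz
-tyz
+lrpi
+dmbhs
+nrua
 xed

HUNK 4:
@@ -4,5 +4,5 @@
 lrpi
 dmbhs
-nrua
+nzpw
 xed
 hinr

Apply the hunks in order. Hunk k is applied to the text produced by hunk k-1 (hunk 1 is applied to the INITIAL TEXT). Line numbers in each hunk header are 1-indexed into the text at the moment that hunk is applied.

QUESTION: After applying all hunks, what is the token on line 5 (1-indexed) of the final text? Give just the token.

Hunk 1: at line 1 remove [qbcpg,jers] add [edxu] -> 5 lines: rycln edxu scdea hinr gte
Hunk 2: at line 1 remove [scdea] add [czz,tyz,xed] -> 7 lines: rycln edxu czz tyz xed hinr gte
Hunk 3: at line 3 remove [tyz] add [lrpi,dmbhs,nrua] -> 9 lines: rycln edxu czz lrpi dmbhs nrua xed hinr gte
Hunk 4: at line 4 remove [nrua] add [nzpw] -> 9 lines: rycln edxu czz lrpi dmbhs nzpw xed hinr gte
Final line 5: dmbhs

Answer: dmbhs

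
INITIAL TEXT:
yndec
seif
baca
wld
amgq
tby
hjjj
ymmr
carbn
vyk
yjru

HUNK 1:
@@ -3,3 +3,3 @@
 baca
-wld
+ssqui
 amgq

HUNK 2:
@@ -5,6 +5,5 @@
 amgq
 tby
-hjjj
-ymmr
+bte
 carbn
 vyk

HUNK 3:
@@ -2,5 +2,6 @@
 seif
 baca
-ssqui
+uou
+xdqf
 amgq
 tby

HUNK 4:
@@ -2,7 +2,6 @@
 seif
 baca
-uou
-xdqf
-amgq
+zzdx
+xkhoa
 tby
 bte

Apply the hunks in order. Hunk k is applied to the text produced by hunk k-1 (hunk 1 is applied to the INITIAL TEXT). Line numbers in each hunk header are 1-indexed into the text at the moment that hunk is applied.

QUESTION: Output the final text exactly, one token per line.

Hunk 1: at line 3 remove [wld] add [ssqui] -> 11 lines: yndec seif baca ssqui amgq tby hjjj ymmr carbn vyk yjru
Hunk 2: at line 5 remove [hjjj,ymmr] add [bte] -> 10 lines: yndec seif baca ssqui amgq tby bte carbn vyk yjru
Hunk 3: at line 2 remove [ssqui] add [uou,xdqf] -> 11 lines: yndec seif baca uou xdqf amgq tby bte carbn vyk yjru
Hunk 4: at line 2 remove [uou,xdqf,amgq] add [zzdx,xkhoa] -> 10 lines: yndec seif baca zzdx xkhoa tby bte carbn vyk yjru

Answer: yndec
seif
baca
zzdx
xkhoa
tby
bte
carbn
vyk
yjru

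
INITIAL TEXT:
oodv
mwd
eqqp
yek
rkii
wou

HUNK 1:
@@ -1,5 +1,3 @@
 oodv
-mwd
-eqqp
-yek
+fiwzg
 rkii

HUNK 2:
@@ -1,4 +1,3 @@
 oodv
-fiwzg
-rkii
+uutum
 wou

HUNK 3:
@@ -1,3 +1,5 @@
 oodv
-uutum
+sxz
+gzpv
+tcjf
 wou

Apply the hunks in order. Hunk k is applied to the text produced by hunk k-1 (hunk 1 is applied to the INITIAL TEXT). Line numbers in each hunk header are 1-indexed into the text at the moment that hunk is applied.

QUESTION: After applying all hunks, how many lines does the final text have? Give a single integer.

Answer: 5

Derivation:
Hunk 1: at line 1 remove [mwd,eqqp,yek] add [fiwzg] -> 4 lines: oodv fiwzg rkii wou
Hunk 2: at line 1 remove [fiwzg,rkii] add [uutum] -> 3 lines: oodv uutum wou
Hunk 3: at line 1 remove [uutum] add [sxz,gzpv,tcjf] -> 5 lines: oodv sxz gzpv tcjf wou
Final line count: 5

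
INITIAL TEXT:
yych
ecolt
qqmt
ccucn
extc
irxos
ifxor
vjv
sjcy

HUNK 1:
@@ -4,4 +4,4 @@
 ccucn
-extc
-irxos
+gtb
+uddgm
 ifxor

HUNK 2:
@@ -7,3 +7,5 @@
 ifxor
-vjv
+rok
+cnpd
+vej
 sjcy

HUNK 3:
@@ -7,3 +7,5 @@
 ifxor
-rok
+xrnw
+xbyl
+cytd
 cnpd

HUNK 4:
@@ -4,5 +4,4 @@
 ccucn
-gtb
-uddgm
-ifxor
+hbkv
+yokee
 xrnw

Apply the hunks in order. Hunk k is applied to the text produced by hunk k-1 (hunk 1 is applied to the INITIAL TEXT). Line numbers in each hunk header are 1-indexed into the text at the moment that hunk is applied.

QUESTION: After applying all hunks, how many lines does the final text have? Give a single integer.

Hunk 1: at line 4 remove [extc,irxos] add [gtb,uddgm] -> 9 lines: yych ecolt qqmt ccucn gtb uddgm ifxor vjv sjcy
Hunk 2: at line 7 remove [vjv] add [rok,cnpd,vej] -> 11 lines: yych ecolt qqmt ccucn gtb uddgm ifxor rok cnpd vej sjcy
Hunk 3: at line 7 remove [rok] add [xrnw,xbyl,cytd] -> 13 lines: yych ecolt qqmt ccucn gtb uddgm ifxor xrnw xbyl cytd cnpd vej sjcy
Hunk 4: at line 4 remove [gtb,uddgm,ifxor] add [hbkv,yokee] -> 12 lines: yych ecolt qqmt ccucn hbkv yokee xrnw xbyl cytd cnpd vej sjcy
Final line count: 12

Answer: 12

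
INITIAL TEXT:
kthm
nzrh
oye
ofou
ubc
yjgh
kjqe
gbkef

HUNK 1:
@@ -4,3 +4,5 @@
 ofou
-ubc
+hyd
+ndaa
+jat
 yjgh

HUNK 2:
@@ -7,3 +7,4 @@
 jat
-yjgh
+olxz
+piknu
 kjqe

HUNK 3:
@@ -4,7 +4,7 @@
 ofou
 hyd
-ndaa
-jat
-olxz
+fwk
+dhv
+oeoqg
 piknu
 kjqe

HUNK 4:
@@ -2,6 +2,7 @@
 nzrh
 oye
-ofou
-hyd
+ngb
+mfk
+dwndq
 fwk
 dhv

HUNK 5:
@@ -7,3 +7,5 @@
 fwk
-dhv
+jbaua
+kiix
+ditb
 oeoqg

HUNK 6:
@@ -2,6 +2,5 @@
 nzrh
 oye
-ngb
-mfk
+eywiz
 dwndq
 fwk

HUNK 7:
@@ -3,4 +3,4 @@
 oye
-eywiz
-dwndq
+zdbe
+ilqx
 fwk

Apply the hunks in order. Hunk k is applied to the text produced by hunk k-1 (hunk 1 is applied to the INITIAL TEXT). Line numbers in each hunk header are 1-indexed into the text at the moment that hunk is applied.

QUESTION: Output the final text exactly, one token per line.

Hunk 1: at line 4 remove [ubc] add [hyd,ndaa,jat] -> 10 lines: kthm nzrh oye ofou hyd ndaa jat yjgh kjqe gbkef
Hunk 2: at line 7 remove [yjgh] add [olxz,piknu] -> 11 lines: kthm nzrh oye ofou hyd ndaa jat olxz piknu kjqe gbkef
Hunk 3: at line 4 remove [ndaa,jat,olxz] add [fwk,dhv,oeoqg] -> 11 lines: kthm nzrh oye ofou hyd fwk dhv oeoqg piknu kjqe gbkef
Hunk 4: at line 2 remove [ofou,hyd] add [ngb,mfk,dwndq] -> 12 lines: kthm nzrh oye ngb mfk dwndq fwk dhv oeoqg piknu kjqe gbkef
Hunk 5: at line 7 remove [dhv] add [jbaua,kiix,ditb] -> 14 lines: kthm nzrh oye ngb mfk dwndq fwk jbaua kiix ditb oeoqg piknu kjqe gbkef
Hunk 6: at line 2 remove [ngb,mfk] add [eywiz] -> 13 lines: kthm nzrh oye eywiz dwndq fwk jbaua kiix ditb oeoqg piknu kjqe gbkef
Hunk 7: at line 3 remove [eywiz,dwndq] add [zdbe,ilqx] -> 13 lines: kthm nzrh oye zdbe ilqx fwk jbaua kiix ditb oeoqg piknu kjqe gbkef

Answer: kthm
nzrh
oye
zdbe
ilqx
fwk
jbaua
kiix
ditb
oeoqg
piknu
kjqe
gbkef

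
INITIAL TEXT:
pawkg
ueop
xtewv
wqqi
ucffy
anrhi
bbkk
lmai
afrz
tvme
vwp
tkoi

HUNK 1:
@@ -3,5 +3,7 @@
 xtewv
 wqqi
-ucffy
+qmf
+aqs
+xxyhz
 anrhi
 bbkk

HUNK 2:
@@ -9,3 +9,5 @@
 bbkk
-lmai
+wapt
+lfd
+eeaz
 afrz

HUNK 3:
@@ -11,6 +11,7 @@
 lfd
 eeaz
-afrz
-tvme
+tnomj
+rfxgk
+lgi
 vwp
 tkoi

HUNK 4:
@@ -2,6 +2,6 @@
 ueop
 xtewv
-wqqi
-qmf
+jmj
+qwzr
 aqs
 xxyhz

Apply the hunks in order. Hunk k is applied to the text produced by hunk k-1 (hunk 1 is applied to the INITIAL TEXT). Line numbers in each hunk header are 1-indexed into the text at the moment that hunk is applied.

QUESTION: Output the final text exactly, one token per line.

Hunk 1: at line 3 remove [ucffy] add [qmf,aqs,xxyhz] -> 14 lines: pawkg ueop xtewv wqqi qmf aqs xxyhz anrhi bbkk lmai afrz tvme vwp tkoi
Hunk 2: at line 9 remove [lmai] add [wapt,lfd,eeaz] -> 16 lines: pawkg ueop xtewv wqqi qmf aqs xxyhz anrhi bbkk wapt lfd eeaz afrz tvme vwp tkoi
Hunk 3: at line 11 remove [afrz,tvme] add [tnomj,rfxgk,lgi] -> 17 lines: pawkg ueop xtewv wqqi qmf aqs xxyhz anrhi bbkk wapt lfd eeaz tnomj rfxgk lgi vwp tkoi
Hunk 4: at line 2 remove [wqqi,qmf] add [jmj,qwzr] -> 17 lines: pawkg ueop xtewv jmj qwzr aqs xxyhz anrhi bbkk wapt lfd eeaz tnomj rfxgk lgi vwp tkoi

Answer: pawkg
ueop
xtewv
jmj
qwzr
aqs
xxyhz
anrhi
bbkk
wapt
lfd
eeaz
tnomj
rfxgk
lgi
vwp
tkoi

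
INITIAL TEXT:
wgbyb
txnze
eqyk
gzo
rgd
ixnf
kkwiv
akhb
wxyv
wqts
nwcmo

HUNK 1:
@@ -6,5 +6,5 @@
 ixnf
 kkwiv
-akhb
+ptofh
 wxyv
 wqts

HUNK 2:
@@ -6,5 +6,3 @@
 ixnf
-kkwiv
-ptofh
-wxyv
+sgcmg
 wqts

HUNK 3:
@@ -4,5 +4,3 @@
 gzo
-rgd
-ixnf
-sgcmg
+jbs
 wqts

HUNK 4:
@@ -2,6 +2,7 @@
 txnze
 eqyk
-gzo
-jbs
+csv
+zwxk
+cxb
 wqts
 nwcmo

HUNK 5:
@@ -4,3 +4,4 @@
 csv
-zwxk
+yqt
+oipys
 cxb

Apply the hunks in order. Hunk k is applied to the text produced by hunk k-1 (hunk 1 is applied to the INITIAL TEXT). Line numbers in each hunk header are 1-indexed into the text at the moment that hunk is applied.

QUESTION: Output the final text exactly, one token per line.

Hunk 1: at line 6 remove [akhb] add [ptofh] -> 11 lines: wgbyb txnze eqyk gzo rgd ixnf kkwiv ptofh wxyv wqts nwcmo
Hunk 2: at line 6 remove [kkwiv,ptofh,wxyv] add [sgcmg] -> 9 lines: wgbyb txnze eqyk gzo rgd ixnf sgcmg wqts nwcmo
Hunk 3: at line 4 remove [rgd,ixnf,sgcmg] add [jbs] -> 7 lines: wgbyb txnze eqyk gzo jbs wqts nwcmo
Hunk 4: at line 2 remove [gzo,jbs] add [csv,zwxk,cxb] -> 8 lines: wgbyb txnze eqyk csv zwxk cxb wqts nwcmo
Hunk 5: at line 4 remove [zwxk] add [yqt,oipys] -> 9 lines: wgbyb txnze eqyk csv yqt oipys cxb wqts nwcmo

Answer: wgbyb
txnze
eqyk
csv
yqt
oipys
cxb
wqts
nwcmo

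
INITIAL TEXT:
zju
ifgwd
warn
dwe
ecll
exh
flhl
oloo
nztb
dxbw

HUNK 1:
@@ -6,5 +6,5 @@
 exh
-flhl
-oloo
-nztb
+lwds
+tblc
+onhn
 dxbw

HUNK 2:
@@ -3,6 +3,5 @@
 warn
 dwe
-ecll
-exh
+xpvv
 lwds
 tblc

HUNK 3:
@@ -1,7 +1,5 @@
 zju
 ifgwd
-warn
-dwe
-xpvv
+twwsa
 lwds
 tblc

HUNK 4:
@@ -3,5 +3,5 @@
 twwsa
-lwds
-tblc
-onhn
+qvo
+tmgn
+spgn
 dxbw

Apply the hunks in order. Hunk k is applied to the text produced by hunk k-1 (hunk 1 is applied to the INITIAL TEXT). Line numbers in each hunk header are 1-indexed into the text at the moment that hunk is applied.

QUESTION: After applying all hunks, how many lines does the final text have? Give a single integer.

Hunk 1: at line 6 remove [flhl,oloo,nztb] add [lwds,tblc,onhn] -> 10 lines: zju ifgwd warn dwe ecll exh lwds tblc onhn dxbw
Hunk 2: at line 3 remove [ecll,exh] add [xpvv] -> 9 lines: zju ifgwd warn dwe xpvv lwds tblc onhn dxbw
Hunk 3: at line 1 remove [warn,dwe,xpvv] add [twwsa] -> 7 lines: zju ifgwd twwsa lwds tblc onhn dxbw
Hunk 4: at line 3 remove [lwds,tblc,onhn] add [qvo,tmgn,spgn] -> 7 lines: zju ifgwd twwsa qvo tmgn spgn dxbw
Final line count: 7

Answer: 7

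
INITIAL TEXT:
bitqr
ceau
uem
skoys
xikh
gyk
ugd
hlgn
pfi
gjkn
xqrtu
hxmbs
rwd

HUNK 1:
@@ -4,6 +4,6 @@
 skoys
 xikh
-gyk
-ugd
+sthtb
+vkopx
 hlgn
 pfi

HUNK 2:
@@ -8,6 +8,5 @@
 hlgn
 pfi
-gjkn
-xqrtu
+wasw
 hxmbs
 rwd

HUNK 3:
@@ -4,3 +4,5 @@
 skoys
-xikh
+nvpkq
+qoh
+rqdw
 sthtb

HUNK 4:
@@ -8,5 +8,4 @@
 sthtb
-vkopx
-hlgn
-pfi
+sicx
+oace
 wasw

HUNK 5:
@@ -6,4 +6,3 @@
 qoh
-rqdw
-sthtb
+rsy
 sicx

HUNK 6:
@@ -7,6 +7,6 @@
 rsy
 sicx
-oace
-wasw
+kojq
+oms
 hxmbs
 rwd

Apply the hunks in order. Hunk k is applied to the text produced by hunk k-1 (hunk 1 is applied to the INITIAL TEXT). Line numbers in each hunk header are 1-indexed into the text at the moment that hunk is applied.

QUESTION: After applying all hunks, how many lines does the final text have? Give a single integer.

Answer: 12

Derivation:
Hunk 1: at line 4 remove [gyk,ugd] add [sthtb,vkopx] -> 13 lines: bitqr ceau uem skoys xikh sthtb vkopx hlgn pfi gjkn xqrtu hxmbs rwd
Hunk 2: at line 8 remove [gjkn,xqrtu] add [wasw] -> 12 lines: bitqr ceau uem skoys xikh sthtb vkopx hlgn pfi wasw hxmbs rwd
Hunk 3: at line 4 remove [xikh] add [nvpkq,qoh,rqdw] -> 14 lines: bitqr ceau uem skoys nvpkq qoh rqdw sthtb vkopx hlgn pfi wasw hxmbs rwd
Hunk 4: at line 8 remove [vkopx,hlgn,pfi] add [sicx,oace] -> 13 lines: bitqr ceau uem skoys nvpkq qoh rqdw sthtb sicx oace wasw hxmbs rwd
Hunk 5: at line 6 remove [rqdw,sthtb] add [rsy] -> 12 lines: bitqr ceau uem skoys nvpkq qoh rsy sicx oace wasw hxmbs rwd
Hunk 6: at line 7 remove [oace,wasw] add [kojq,oms] -> 12 lines: bitqr ceau uem skoys nvpkq qoh rsy sicx kojq oms hxmbs rwd
Final line count: 12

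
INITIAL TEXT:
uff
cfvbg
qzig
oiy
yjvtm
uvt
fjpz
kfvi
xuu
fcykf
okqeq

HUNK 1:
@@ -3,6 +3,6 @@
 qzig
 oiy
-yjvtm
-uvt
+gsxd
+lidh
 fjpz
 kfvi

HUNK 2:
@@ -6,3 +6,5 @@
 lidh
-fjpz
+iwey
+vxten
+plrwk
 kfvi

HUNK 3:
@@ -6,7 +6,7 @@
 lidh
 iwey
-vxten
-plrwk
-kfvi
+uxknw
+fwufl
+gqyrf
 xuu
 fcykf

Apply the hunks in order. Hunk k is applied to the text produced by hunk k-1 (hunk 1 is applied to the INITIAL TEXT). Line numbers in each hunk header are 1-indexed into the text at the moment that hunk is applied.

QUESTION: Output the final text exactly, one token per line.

Hunk 1: at line 3 remove [yjvtm,uvt] add [gsxd,lidh] -> 11 lines: uff cfvbg qzig oiy gsxd lidh fjpz kfvi xuu fcykf okqeq
Hunk 2: at line 6 remove [fjpz] add [iwey,vxten,plrwk] -> 13 lines: uff cfvbg qzig oiy gsxd lidh iwey vxten plrwk kfvi xuu fcykf okqeq
Hunk 3: at line 6 remove [vxten,plrwk,kfvi] add [uxknw,fwufl,gqyrf] -> 13 lines: uff cfvbg qzig oiy gsxd lidh iwey uxknw fwufl gqyrf xuu fcykf okqeq

Answer: uff
cfvbg
qzig
oiy
gsxd
lidh
iwey
uxknw
fwufl
gqyrf
xuu
fcykf
okqeq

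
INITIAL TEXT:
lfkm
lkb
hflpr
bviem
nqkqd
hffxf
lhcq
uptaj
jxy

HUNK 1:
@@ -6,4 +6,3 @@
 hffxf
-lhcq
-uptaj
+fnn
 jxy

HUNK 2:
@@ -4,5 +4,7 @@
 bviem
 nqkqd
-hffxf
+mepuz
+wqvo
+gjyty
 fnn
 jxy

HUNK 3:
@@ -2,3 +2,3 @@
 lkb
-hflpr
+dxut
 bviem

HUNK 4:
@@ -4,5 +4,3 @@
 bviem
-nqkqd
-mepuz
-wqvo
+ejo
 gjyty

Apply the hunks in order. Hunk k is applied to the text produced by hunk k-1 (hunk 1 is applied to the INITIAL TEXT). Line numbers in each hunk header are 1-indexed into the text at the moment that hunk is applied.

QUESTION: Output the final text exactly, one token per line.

Hunk 1: at line 6 remove [lhcq,uptaj] add [fnn] -> 8 lines: lfkm lkb hflpr bviem nqkqd hffxf fnn jxy
Hunk 2: at line 4 remove [hffxf] add [mepuz,wqvo,gjyty] -> 10 lines: lfkm lkb hflpr bviem nqkqd mepuz wqvo gjyty fnn jxy
Hunk 3: at line 2 remove [hflpr] add [dxut] -> 10 lines: lfkm lkb dxut bviem nqkqd mepuz wqvo gjyty fnn jxy
Hunk 4: at line 4 remove [nqkqd,mepuz,wqvo] add [ejo] -> 8 lines: lfkm lkb dxut bviem ejo gjyty fnn jxy

Answer: lfkm
lkb
dxut
bviem
ejo
gjyty
fnn
jxy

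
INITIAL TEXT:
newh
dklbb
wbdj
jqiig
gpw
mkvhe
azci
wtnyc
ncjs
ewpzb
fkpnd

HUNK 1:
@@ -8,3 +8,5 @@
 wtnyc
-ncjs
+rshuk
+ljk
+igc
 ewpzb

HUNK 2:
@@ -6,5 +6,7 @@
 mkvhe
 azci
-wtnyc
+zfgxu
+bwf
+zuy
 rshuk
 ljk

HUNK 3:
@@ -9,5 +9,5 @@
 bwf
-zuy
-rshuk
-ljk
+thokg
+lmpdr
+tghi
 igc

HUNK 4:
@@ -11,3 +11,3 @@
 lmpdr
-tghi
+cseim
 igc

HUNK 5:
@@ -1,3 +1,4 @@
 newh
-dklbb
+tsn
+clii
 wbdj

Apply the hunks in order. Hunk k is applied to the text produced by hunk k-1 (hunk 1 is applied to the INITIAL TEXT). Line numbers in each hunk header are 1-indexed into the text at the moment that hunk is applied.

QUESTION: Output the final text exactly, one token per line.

Hunk 1: at line 8 remove [ncjs] add [rshuk,ljk,igc] -> 13 lines: newh dklbb wbdj jqiig gpw mkvhe azci wtnyc rshuk ljk igc ewpzb fkpnd
Hunk 2: at line 6 remove [wtnyc] add [zfgxu,bwf,zuy] -> 15 lines: newh dklbb wbdj jqiig gpw mkvhe azci zfgxu bwf zuy rshuk ljk igc ewpzb fkpnd
Hunk 3: at line 9 remove [zuy,rshuk,ljk] add [thokg,lmpdr,tghi] -> 15 lines: newh dklbb wbdj jqiig gpw mkvhe azci zfgxu bwf thokg lmpdr tghi igc ewpzb fkpnd
Hunk 4: at line 11 remove [tghi] add [cseim] -> 15 lines: newh dklbb wbdj jqiig gpw mkvhe azci zfgxu bwf thokg lmpdr cseim igc ewpzb fkpnd
Hunk 5: at line 1 remove [dklbb] add [tsn,clii] -> 16 lines: newh tsn clii wbdj jqiig gpw mkvhe azci zfgxu bwf thokg lmpdr cseim igc ewpzb fkpnd

Answer: newh
tsn
clii
wbdj
jqiig
gpw
mkvhe
azci
zfgxu
bwf
thokg
lmpdr
cseim
igc
ewpzb
fkpnd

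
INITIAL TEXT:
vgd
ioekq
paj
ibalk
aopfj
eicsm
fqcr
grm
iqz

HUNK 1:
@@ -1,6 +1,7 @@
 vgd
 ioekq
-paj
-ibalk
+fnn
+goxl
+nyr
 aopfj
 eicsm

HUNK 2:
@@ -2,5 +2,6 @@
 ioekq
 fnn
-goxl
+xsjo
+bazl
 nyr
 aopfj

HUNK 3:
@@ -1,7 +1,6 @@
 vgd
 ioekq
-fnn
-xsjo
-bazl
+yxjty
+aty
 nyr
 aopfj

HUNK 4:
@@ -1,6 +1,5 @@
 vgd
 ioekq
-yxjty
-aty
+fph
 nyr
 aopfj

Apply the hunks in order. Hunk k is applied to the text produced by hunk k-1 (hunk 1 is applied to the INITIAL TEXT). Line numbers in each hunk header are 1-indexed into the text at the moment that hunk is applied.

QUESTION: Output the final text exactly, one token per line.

Hunk 1: at line 1 remove [paj,ibalk] add [fnn,goxl,nyr] -> 10 lines: vgd ioekq fnn goxl nyr aopfj eicsm fqcr grm iqz
Hunk 2: at line 2 remove [goxl] add [xsjo,bazl] -> 11 lines: vgd ioekq fnn xsjo bazl nyr aopfj eicsm fqcr grm iqz
Hunk 3: at line 1 remove [fnn,xsjo,bazl] add [yxjty,aty] -> 10 lines: vgd ioekq yxjty aty nyr aopfj eicsm fqcr grm iqz
Hunk 4: at line 1 remove [yxjty,aty] add [fph] -> 9 lines: vgd ioekq fph nyr aopfj eicsm fqcr grm iqz

Answer: vgd
ioekq
fph
nyr
aopfj
eicsm
fqcr
grm
iqz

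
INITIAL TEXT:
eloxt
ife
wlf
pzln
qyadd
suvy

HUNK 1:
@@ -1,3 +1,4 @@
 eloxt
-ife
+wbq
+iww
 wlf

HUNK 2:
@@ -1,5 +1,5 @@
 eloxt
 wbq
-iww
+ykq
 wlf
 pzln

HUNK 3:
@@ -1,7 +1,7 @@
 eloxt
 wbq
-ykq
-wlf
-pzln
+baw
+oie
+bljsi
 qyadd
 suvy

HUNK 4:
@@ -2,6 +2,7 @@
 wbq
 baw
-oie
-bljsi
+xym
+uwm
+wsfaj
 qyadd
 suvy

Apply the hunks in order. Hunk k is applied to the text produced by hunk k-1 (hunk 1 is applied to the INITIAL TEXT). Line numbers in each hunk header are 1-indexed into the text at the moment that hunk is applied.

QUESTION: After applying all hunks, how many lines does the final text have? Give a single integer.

Answer: 8

Derivation:
Hunk 1: at line 1 remove [ife] add [wbq,iww] -> 7 lines: eloxt wbq iww wlf pzln qyadd suvy
Hunk 2: at line 1 remove [iww] add [ykq] -> 7 lines: eloxt wbq ykq wlf pzln qyadd suvy
Hunk 3: at line 1 remove [ykq,wlf,pzln] add [baw,oie,bljsi] -> 7 lines: eloxt wbq baw oie bljsi qyadd suvy
Hunk 4: at line 2 remove [oie,bljsi] add [xym,uwm,wsfaj] -> 8 lines: eloxt wbq baw xym uwm wsfaj qyadd suvy
Final line count: 8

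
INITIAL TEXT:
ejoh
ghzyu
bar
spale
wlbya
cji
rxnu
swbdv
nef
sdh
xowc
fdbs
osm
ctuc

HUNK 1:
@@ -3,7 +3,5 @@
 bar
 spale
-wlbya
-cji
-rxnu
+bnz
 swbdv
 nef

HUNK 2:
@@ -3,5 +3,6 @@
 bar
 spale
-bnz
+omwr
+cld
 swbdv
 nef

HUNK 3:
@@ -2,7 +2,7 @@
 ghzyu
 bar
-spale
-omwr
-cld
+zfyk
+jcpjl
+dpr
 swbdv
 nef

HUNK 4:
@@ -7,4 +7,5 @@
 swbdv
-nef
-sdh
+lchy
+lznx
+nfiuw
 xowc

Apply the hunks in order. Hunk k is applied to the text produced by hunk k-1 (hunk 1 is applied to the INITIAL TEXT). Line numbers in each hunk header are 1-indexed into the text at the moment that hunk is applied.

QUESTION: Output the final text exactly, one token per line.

Answer: ejoh
ghzyu
bar
zfyk
jcpjl
dpr
swbdv
lchy
lznx
nfiuw
xowc
fdbs
osm
ctuc

Derivation:
Hunk 1: at line 3 remove [wlbya,cji,rxnu] add [bnz] -> 12 lines: ejoh ghzyu bar spale bnz swbdv nef sdh xowc fdbs osm ctuc
Hunk 2: at line 3 remove [bnz] add [omwr,cld] -> 13 lines: ejoh ghzyu bar spale omwr cld swbdv nef sdh xowc fdbs osm ctuc
Hunk 3: at line 2 remove [spale,omwr,cld] add [zfyk,jcpjl,dpr] -> 13 lines: ejoh ghzyu bar zfyk jcpjl dpr swbdv nef sdh xowc fdbs osm ctuc
Hunk 4: at line 7 remove [nef,sdh] add [lchy,lznx,nfiuw] -> 14 lines: ejoh ghzyu bar zfyk jcpjl dpr swbdv lchy lznx nfiuw xowc fdbs osm ctuc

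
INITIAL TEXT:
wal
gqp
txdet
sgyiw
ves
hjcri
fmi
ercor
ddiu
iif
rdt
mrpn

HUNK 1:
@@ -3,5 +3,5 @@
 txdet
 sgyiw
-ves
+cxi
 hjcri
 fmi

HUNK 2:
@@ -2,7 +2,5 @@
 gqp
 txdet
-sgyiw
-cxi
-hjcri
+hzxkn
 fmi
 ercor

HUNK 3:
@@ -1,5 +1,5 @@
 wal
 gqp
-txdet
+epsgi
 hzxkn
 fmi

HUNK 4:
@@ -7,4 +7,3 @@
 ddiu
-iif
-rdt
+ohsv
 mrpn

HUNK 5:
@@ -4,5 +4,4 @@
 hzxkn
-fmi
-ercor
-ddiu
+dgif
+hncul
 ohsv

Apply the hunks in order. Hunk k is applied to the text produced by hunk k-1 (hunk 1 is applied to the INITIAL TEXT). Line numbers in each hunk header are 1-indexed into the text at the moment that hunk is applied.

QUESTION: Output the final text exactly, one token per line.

Answer: wal
gqp
epsgi
hzxkn
dgif
hncul
ohsv
mrpn

Derivation:
Hunk 1: at line 3 remove [ves] add [cxi] -> 12 lines: wal gqp txdet sgyiw cxi hjcri fmi ercor ddiu iif rdt mrpn
Hunk 2: at line 2 remove [sgyiw,cxi,hjcri] add [hzxkn] -> 10 lines: wal gqp txdet hzxkn fmi ercor ddiu iif rdt mrpn
Hunk 3: at line 1 remove [txdet] add [epsgi] -> 10 lines: wal gqp epsgi hzxkn fmi ercor ddiu iif rdt mrpn
Hunk 4: at line 7 remove [iif,rdt] add [ohsv] -> 9 lines: wal gqp epsgi hzxkn fmi ercor ddiu ohsv mrpn
Hunk 5: at line 4 remove [fmi,ercor,ddiu] add [dgif,hncul] -> 8 lines: wal gqp epsgi hzxkn dgif hncul ohsv mrpn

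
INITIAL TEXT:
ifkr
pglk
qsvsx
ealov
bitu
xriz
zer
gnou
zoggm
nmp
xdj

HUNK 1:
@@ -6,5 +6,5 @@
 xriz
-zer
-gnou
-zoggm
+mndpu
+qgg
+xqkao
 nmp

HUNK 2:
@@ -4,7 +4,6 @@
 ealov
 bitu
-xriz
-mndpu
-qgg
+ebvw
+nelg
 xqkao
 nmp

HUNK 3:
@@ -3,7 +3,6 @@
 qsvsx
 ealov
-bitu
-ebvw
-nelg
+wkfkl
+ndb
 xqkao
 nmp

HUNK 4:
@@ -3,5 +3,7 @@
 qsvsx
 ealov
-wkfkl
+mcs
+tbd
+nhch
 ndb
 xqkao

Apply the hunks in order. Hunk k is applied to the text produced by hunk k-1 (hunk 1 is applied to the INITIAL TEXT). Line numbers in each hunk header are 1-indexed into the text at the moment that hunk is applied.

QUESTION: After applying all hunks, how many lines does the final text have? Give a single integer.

Hunk 1: at line 6 remove [zer,gnou,zoggm] add [mndpu,qgg,xqkao] -> 11 lines: ifkr pglk qsvsx ealov bitu xriz mndpu qgg xqkao nmp xdj
Hunk 2: at line 4 remove [xriz,mndpu,qgg] add [ebvw,nelg] -> 10 lines: ifkr pglk qsvsx ealov bitu ebvw nelg xqkao nmp xdj
Hunk 3: at line 3 remove [bitu,ebvw,nelg] add [wkfkl,ndb] -> 9 lines: ifkr pglk qsvsx ealov wkfkl ndb xqkao nmp xdj
Hunk 4: at line 3 remove [wkfkl] add [mcs,tbd,nhch] -> 11 lines: ifkr pglk qsvsx ealov mcs tbd nhch ndb xqkao nmp xdj
Final line count: 11

Answer: 11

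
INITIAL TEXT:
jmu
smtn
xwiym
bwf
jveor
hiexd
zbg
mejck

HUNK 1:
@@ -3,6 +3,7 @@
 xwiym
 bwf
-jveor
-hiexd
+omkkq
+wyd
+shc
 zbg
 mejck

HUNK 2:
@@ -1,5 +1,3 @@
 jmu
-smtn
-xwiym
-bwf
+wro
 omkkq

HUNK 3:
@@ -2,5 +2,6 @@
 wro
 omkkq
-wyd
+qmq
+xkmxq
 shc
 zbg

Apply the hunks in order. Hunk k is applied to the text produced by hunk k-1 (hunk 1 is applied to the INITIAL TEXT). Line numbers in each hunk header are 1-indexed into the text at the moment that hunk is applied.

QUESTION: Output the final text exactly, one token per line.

Answer: jmu
wro
omkkq
qmq
xkmxq
shc
zbg
mejck

Derivation:
Hunk 1: at line 3 remove [jveor,hiexd] add [omkkq,wyd,shc] -> 9 lines: jmu smtn xwiym bwf omkkq wyd shc zbg mejck
Hunk 2: at line 1 remove [smtn,xwiym,bwf] add [wro] -> 7 lines: jmu wro omkkq wyd shc zbg mejck
Hunk 3: at line 2 remove [wyd] add [qmq,xkmxq] -> 8 lines: jmu wro omkkq qmq xkmxq shc zbg mejck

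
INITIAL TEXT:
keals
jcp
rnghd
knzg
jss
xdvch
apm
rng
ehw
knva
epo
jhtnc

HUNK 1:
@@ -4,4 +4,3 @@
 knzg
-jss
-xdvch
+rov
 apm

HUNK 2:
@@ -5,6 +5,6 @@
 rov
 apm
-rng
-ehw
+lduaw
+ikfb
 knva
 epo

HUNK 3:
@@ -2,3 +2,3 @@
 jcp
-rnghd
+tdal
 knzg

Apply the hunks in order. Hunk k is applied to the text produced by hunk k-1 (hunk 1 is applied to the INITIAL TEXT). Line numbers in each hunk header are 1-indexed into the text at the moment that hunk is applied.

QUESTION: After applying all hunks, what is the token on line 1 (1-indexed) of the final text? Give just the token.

Hunk 1: at line 4 remove [jss,xdvch] add [rov] -> 11 lines: keals jcp rnghd knzg rov apm rng ehw knva epo jhtnc
Hunk 2: at line 5 remove [rng,ehw] add [lduaw,ikfb] -> 11 lines: keals jcp rnghd knzg rov apm lduaw ikfb knva epo jhtnc
Hunk 3: at line 2 remove [rnghd] add [tdal] -> 11 lines: keals jcp tdal knzg rov apm lduaw ikfb knva epo jhtnc
Final line 1: keals

Answer: keals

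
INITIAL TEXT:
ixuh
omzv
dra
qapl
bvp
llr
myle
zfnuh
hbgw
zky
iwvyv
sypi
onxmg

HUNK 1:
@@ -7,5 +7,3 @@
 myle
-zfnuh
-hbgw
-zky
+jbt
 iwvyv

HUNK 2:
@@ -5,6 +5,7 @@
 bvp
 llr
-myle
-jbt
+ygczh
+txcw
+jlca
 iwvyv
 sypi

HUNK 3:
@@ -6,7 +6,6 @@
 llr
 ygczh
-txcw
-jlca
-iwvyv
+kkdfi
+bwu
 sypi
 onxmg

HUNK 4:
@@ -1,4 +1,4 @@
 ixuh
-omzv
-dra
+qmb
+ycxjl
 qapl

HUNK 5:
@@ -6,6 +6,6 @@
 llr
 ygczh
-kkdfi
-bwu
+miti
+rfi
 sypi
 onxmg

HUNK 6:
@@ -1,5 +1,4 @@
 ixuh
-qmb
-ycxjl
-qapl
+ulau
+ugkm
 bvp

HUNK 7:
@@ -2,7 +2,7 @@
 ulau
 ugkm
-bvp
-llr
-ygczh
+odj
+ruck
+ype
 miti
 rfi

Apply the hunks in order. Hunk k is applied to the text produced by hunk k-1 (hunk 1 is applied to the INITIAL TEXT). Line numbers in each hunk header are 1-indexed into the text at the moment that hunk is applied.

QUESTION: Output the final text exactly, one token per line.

Answer: ixuh
ulau
ugkm
odj
ruck
ype
miti
rfi
sypi
onxmg

Derivation:
Hunk 1: at line 7 remove [zfnuh,hbgw,zky] add [jbt] -> 11 lines: ixuh omzv dra qapl bvp llr myle jbt iwvyv sypi onxmg
Hunk 2: at line 5 remove [myle,jbt] add [ygczh,txcw,jlca] -> 12 lines: ixuh omzv dra qapl bvp llr ygczh txcw jlca iwvyv sypi onxmg
Hunk 3: at line 6 remove [txcw,jlca,iwvyv] add [kkdfi,bwu] -> 11 lines: ixuh omzv dra qapl bvp llr ygczh kkdfi bwu sypi onxmg
Hunk 4: at line 1 remove [omzv,dra] add [qmb,ycxjl] -> 11 lines: ixuh qmb ycxjl qapl bvp llr ygczh kkdfi bwu sypi onxmg
Hunk 5: at line 6 remove [kkdfi,bwu] add [miti,rfi] -> 11 lines: ixuh qmb ycxjl qapl bvp llr ygczh miti rfi sypi onxmg
Hunk 6: at line 1 remove [qmb,ycxjl,qapl] add [ulau,ugkm] -> 10 lines: ixuh ulau ugkm bvp llr ygczh miti rfi sypi onxmg
Hunk 7: at line 2 remove [bvp,llr,ygczh] add [odj,ruck,ype] -> 10 lines: ixuh ulau ugkm odj ruck ype miti rfi sypi onxmg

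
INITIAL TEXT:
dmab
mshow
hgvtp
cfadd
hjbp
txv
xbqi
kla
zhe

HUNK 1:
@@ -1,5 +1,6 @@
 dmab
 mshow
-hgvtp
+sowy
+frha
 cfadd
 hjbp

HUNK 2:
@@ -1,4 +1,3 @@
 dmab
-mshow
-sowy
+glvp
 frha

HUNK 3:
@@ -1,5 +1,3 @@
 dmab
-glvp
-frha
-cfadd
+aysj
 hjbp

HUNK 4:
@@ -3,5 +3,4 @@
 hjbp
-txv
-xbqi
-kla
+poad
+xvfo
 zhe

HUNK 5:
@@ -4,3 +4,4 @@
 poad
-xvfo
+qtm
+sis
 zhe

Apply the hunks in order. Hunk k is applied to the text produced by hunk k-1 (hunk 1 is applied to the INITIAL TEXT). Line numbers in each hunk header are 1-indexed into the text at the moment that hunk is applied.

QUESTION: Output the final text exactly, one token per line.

Answer: dmab
aysj
hjbp
poad
qtm
sis
zhe

Derivation:
Hunk 1: at line 1 remove [hgvtp] add [sowy,frha] -> 10 lines: dmab mshow sowy frha cfadd hjbp txv xbqi kla zhe
Hunk 2: at line 1 remove [mshow,sowy] add [glvp] -> 9 lines: dmab glvp frha cfadd hjbp txv xbqi kla zhe
Hunk 3: at line 1 remove [glvp,frha,cfadd] add [aysj] -> 7 lines: dmab aysj hjbp txv xbqi kla zhe
Hunk 4: at line 3 remove [txv,xbqi,kla] add [poad,xvfo] -> 6 lines: dmab aysj hjbp poad xvfo zhe
Hunk 5: at line 4 remove [xvfo] add [qtm,sis] -> 7 lines: dmab aysj hjbp poad qtm sis zhe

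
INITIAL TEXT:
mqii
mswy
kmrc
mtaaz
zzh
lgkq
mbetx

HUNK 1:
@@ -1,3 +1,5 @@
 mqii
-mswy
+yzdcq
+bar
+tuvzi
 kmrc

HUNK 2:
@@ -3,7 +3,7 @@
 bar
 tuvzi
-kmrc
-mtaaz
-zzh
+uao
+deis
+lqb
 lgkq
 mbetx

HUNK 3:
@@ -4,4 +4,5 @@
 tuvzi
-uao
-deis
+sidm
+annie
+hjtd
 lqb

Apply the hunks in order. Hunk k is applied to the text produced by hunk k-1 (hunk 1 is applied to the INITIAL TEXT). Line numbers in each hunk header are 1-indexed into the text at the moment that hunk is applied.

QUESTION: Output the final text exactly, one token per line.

Answer: mqii
yzdcq
bar
tuvzi
sidm
annie
hjtd
lqb
lgkq
mbetx

Derivation:
Hunk 1: at line 1 remove [mswy] add [yzdcq,bar,tuvzi] -> 9 lines: mqii yzdcq bar tuvzi kmrc mtaaz zzh lgkq mbetx
Hunk 2: at line 3 remove [kmrc,mtaaz,zzh] add [uao,deis,lqb] -> 9 lines: mqii yzdcq bar tuvzi uao deis lqb lgkq mbetx
Hunk 3: at line 4 remove [uao,deis] add [sidm,annie,hjtd] -> 10 lines: mqii yzdcq bar tuvzi sidm annie hjtd lqb lgkq mbetx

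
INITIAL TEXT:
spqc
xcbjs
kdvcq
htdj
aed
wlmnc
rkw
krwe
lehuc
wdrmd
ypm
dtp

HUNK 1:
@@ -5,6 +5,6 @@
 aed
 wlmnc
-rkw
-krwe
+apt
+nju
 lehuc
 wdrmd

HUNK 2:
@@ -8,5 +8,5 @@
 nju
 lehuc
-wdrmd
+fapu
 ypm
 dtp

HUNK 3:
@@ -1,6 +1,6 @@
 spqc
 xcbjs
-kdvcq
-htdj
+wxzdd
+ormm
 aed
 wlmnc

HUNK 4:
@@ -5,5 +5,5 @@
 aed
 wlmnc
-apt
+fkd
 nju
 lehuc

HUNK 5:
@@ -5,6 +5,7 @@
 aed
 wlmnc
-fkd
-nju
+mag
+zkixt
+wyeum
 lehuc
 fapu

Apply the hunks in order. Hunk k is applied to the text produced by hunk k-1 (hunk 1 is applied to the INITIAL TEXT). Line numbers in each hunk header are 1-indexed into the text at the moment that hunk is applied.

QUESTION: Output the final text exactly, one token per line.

Answer: spqc
xcbjs
wxzdd
ormm
aed
wlmnc
mag
zkixt
wyeum
lehuc
fapu
ypm
dtp

Derivation:
Hunk 1: at line 5 remove [rkw,krwe] add [apt,nju] -> 12 lines: spqc xcbjs kdvcq htdj aed wlmnc apt nju lehuc wdrmd ypm dtp
Hunk 2: at line 8 remove [wdrmd] add [fapu] -> 12 lines: spqc xcbjs kdvcq htdj aed wlmnc apt nju lehuc fapu ypm dtp
Hunk 3: at line 1 remove [kdvcq,htdj] add [wxzdd,ormm] -> 12 lines: spqc xcbjs wxzdd ormm aed wlmnc apt nju lehuc fapu ypm dtp
Hunk 4: at line 5 remove [apt] add [fkd] -> 12 lines: spqc xcbjs wxzdd ormm aed wlmnc fkd nju lehuc fapu ypm dtp
Hunk 5: at line 5 remove [fkd,nju] add [mag,zkixt,wyeum] -> 13 lines: spqc xcbjs wxzdd ormm aed wlmnc mag zkixt wyeum lehuc fapu ypm dtp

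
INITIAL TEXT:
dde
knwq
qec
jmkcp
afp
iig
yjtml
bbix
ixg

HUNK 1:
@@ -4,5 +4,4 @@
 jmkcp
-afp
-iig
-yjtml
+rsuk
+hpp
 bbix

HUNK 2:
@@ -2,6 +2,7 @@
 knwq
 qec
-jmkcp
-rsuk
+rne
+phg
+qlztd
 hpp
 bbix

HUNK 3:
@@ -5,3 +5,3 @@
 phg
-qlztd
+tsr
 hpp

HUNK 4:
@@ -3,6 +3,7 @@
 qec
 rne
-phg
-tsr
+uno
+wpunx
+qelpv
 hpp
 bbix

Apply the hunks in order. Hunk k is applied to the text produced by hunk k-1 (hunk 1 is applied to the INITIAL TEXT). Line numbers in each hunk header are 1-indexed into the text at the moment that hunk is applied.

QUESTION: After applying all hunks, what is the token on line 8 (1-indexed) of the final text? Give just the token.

Hunk 1: at line 4 remove [afp,iig,yjtml] add [rsuk,hpp] -> 8 lines: dde knwq qec jmkcp rsuk hpp bbix ixg
Hunk 2: at line 2 remove [jmkcp,rsuk] add [rne,phg,qlztd] -> 9 lines: dde knwq qec rne phg qlztd hpp bbix ixg
Hunk 3: at line 5 remove [qlztd] add [tsr] -> 9 lines: dde knwq qec rne phg tsr hpp bbix ixg
Hunk 4: at line 3 remove [phg,tsr] add [uno,wpunx,qelpv] -> 10 lines: dde knwq qec rne uno wpunx qelpv hpp bbix ixg
Final line 8: hpp

Answer: hpp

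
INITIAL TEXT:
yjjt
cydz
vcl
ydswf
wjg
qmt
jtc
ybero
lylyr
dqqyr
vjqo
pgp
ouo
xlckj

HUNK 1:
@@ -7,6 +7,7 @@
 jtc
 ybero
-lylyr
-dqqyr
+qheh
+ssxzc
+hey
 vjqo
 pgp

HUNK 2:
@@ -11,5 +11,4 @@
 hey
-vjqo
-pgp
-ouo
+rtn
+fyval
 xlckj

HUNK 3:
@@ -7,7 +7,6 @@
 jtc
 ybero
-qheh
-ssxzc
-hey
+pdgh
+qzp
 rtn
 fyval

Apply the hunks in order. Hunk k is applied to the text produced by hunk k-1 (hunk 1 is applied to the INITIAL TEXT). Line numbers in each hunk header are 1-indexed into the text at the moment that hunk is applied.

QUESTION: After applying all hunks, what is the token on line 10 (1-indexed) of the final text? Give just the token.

Answer: qzp

Derivation:
Hunk 1: at line 7 remove [lylyr,dqqyr] add [qheh,ssxzc,hey] -> 15 lines: yjjt cydz vcl ydswf wjg qmt jtc ybero qheh ssxzc hey vjqo pgp ouo xlckj
Hunk 2: at line 11 remove [vjqo,pgp,ouo] add [rtn,fyval] -> 14 lines: yjjt cydz vcl ydswf wjg qmt jtc ybero qheh ssxzc hey rtn fyval xlckj
Hunk 3: at line 7 remove [qheh,ssxzc,hey] add [pdgh,qzp] -> 13 lines: yjjt cydz vcl ydswf wjg qmt jtc ybero pdgh qzp rtn fyval xlckj
Final line 10: qzp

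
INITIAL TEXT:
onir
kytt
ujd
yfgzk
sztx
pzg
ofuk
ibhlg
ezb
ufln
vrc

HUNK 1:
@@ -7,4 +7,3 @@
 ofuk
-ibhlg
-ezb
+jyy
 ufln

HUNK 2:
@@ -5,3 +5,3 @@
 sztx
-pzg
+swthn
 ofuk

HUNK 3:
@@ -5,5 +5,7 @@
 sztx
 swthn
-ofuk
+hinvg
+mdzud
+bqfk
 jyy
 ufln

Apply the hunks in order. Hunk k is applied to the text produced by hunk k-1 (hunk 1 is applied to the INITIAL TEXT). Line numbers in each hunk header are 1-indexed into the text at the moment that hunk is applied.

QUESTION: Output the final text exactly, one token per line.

Hunk 1: at line 7 remove [ibhlg,ezb] add [jyy] -> 10 lines: onir kytt ujd yfgzk sztx pzg ofuk jyy ufln vrc
Hunk 2: at line 5 remove [pzg] add [swthn] -> 10 lines: onir kytt ujd yfgzk sztx swthn ofuk jyy ufln vrc
Hunk 3: at line 5 remove [ofuk] add [hinvg,mdzud,bqfk] -> 12 lines: onir kytt ujd yfgzk sztx swthn hinvg mdzud bqfk jyy ufln vrc

Answer: onir
kytt
ujd
yfgzk
sztx
swthn
hinvg
mdzud
bqfk
jyy
ufln
vrc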